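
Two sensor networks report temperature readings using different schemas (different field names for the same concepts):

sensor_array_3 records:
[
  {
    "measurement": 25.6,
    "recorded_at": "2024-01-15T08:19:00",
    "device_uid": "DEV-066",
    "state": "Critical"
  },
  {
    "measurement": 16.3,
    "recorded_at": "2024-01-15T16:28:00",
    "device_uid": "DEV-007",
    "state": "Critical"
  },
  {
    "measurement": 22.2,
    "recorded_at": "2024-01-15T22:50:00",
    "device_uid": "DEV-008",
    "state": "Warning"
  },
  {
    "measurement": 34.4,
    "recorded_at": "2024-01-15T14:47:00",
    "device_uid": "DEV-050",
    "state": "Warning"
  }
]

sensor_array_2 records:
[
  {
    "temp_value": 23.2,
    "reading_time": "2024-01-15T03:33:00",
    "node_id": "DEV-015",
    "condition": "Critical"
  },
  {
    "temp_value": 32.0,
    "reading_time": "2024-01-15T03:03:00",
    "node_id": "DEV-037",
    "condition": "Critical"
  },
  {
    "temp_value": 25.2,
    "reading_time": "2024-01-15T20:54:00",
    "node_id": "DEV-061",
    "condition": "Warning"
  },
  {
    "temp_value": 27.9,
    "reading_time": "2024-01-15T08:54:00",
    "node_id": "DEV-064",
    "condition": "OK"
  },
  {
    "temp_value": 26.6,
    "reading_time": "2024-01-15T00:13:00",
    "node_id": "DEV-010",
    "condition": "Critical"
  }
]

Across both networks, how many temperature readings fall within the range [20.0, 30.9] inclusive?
6

Schema mapping: "measurement" (sensor_array_3) = "temp_value" (sensor_array_2) = temperature

Readings in [20.0, 30.9] from sensor_array_3: 2
Readings in [20.0, 30.9] from sensor_array_2: 4

Total count: 2 + 4 = 6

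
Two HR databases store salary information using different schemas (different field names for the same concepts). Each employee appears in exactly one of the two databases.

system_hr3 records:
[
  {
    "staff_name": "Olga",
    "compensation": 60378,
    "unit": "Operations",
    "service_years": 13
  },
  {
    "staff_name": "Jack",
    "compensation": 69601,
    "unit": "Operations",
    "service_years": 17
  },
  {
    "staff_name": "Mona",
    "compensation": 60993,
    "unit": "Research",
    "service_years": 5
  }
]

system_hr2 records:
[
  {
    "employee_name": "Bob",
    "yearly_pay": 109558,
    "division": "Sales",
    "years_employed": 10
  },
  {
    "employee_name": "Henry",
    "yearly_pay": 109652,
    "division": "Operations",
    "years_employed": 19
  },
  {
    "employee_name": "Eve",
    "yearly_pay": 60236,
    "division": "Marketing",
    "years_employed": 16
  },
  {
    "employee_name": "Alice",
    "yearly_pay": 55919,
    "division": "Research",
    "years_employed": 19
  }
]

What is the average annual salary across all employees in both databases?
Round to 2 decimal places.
75191.00

Schema mapping: "compensation" (system_hr3) = "yearly_pay" (system_hr2) = annual salary

All salaries: [60378, 69601, 60993, 109558, 109652, 60236, 55919]
Sum: 526337
Count: 7
Average: 526337 / 7 = 75191.00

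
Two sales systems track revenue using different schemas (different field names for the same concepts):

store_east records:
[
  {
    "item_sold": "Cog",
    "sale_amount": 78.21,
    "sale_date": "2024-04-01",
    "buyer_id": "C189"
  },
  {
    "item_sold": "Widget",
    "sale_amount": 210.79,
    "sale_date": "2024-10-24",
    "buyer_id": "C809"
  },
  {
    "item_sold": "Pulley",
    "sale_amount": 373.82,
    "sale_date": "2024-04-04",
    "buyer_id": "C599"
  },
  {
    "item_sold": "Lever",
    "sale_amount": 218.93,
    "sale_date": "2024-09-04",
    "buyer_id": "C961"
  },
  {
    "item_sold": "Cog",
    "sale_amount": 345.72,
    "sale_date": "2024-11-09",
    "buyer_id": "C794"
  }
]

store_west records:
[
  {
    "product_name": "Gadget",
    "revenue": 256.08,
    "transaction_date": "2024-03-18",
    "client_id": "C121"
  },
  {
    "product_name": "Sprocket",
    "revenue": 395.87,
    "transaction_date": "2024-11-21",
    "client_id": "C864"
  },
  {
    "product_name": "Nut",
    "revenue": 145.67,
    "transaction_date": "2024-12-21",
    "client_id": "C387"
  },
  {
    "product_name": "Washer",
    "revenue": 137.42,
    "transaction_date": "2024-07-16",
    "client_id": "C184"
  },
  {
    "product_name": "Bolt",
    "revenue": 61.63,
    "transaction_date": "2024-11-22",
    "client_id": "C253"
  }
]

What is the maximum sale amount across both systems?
395.87

Reconcile: "sale_amount" (store_east) = "revenue" (store_west) = sale amount

Maximum in store_east: 373.82
Maximum in store_west: 395.87

Overall maximum: max(373.82, 395.87) = 395.87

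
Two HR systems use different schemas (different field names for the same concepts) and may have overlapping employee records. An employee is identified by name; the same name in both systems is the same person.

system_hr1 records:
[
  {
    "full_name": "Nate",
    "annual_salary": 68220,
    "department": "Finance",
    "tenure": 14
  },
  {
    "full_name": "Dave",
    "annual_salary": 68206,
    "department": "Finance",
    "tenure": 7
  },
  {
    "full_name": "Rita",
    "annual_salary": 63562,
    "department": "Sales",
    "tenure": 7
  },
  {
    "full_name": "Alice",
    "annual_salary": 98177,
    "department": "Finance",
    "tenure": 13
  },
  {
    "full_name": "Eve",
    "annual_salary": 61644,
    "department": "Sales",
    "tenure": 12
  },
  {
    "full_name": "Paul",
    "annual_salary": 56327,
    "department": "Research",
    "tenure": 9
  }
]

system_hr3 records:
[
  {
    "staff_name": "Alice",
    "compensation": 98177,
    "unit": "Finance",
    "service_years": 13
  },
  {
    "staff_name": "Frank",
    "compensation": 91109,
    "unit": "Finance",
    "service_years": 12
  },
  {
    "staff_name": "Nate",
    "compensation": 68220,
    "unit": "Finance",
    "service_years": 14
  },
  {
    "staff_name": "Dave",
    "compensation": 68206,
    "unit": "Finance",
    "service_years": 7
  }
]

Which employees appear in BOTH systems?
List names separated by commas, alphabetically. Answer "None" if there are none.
Alice, Dave, Nate

Schema mapping: "full_name" (system_hr1) = "staff_name" (system_hr3) = employee name

Names in system_hr1: ['Alice', 'Dave', 'Eve', 'Nate', 'Paul', 'Rita']
Names in system_hr3: ['Alice', 'Dave', 'Frank', 'Nate']

Intersection: ['Alice', 'Dave', 'Nate']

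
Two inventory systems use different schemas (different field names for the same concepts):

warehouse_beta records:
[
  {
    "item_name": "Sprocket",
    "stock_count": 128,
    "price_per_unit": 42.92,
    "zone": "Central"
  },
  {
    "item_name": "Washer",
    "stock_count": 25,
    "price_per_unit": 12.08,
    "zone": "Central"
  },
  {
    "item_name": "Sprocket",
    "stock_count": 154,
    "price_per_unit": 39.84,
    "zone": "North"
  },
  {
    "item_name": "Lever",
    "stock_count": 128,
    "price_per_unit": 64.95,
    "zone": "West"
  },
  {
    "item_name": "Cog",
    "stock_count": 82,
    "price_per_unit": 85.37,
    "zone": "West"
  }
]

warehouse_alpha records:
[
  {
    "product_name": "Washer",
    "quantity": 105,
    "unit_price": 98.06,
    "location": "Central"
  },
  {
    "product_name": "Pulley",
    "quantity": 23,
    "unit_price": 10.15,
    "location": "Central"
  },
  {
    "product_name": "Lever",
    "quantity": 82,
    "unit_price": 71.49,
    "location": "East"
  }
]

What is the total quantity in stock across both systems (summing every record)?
727

To reconcile these schemas, identify the field holding the quantity in stock in each system:
1. In warehouse_beta it is "stock_count"
2. In warehouse_alpha it is "quantity"

From warehouse_beta: 128 + 25 + 154 + 128 + 82 = 517
From warehouse_alpha: 105 + 23 + 82 = 210

Total: 517 + 210 = 727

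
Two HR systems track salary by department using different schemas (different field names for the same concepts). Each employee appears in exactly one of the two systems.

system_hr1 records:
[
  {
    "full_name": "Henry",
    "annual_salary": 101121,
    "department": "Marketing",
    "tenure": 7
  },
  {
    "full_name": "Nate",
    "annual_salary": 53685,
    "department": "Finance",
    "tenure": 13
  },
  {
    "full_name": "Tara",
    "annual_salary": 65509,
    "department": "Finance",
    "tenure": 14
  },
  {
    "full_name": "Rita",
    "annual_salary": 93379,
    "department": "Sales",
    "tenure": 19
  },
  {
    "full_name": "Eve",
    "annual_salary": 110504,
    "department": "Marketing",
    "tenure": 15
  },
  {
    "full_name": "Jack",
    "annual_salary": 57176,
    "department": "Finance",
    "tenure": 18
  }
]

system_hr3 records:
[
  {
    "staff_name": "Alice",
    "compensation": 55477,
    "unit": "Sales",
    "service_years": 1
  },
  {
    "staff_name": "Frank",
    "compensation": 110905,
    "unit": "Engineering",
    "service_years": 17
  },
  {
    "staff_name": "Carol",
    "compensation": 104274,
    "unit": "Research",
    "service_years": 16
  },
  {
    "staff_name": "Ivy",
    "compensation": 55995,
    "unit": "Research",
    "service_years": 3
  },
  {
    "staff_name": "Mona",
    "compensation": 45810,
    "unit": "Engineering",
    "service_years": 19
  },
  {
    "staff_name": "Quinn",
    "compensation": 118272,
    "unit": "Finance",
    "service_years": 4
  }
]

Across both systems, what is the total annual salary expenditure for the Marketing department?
211625

Schema mappings:
- "department" (system_hr1) = "unit" (system_hr3) = department
- "annual_salary" (system_hr1) = "compensation" (system_hr3) = salary

Marketing salaries from system_hr1: 211625
Marketing salaries from system_hr3: 0

Total: 211625 + 0 = 211625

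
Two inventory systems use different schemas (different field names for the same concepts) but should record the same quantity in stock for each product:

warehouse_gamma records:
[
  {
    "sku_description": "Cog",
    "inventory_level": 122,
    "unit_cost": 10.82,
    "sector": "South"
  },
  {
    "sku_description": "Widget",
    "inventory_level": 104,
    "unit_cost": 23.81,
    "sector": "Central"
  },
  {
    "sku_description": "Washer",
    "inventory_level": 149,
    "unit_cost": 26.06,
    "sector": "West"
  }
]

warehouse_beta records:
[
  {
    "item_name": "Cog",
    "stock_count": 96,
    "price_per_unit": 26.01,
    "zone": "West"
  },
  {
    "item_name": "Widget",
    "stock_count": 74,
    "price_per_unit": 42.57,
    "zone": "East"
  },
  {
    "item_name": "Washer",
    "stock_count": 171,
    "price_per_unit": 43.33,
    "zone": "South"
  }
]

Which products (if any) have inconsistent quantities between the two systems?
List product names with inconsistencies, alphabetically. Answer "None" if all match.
Cog, Washer, Widget

Schema mappings:
- "sku_description" (warehouse_gamma) = "item_name" (warehouse_beta) = product name
- "inventory_level" (warehouse_gamma) = "stock_count" (warehouse_beta) = quantity

Comparison:
  Cog: 122 vs 96 - MISMATCH
  Widget: 104 vs 74 - MISMATCH
  Washer: 149 vs 171 - MISMATCH

Products with inconsistencies: Cog, Washer, Widget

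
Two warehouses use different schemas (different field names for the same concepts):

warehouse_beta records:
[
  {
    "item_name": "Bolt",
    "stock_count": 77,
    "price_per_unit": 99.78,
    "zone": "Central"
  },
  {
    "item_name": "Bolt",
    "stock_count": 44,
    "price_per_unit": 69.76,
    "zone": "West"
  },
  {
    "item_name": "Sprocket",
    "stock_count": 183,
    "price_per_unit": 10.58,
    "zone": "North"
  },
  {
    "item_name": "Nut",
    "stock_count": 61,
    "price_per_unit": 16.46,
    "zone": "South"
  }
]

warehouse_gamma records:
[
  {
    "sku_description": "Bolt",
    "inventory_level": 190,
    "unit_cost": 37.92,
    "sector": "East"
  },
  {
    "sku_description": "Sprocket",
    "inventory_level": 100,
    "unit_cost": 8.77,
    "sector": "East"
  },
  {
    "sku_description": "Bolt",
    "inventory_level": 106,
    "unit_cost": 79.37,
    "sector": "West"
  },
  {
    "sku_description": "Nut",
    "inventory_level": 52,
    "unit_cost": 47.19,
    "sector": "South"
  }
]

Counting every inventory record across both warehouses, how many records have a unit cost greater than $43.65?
4

Schema mapping: "price_per_unit" (warehouse_beta) = "unit_cost" (warehouse_gamma) = unit cost

Records > $43.65 in warehouse_beta: 2
Records > $43.65 in warehouse_gamma: 2

Total count: 2 + 2 = 4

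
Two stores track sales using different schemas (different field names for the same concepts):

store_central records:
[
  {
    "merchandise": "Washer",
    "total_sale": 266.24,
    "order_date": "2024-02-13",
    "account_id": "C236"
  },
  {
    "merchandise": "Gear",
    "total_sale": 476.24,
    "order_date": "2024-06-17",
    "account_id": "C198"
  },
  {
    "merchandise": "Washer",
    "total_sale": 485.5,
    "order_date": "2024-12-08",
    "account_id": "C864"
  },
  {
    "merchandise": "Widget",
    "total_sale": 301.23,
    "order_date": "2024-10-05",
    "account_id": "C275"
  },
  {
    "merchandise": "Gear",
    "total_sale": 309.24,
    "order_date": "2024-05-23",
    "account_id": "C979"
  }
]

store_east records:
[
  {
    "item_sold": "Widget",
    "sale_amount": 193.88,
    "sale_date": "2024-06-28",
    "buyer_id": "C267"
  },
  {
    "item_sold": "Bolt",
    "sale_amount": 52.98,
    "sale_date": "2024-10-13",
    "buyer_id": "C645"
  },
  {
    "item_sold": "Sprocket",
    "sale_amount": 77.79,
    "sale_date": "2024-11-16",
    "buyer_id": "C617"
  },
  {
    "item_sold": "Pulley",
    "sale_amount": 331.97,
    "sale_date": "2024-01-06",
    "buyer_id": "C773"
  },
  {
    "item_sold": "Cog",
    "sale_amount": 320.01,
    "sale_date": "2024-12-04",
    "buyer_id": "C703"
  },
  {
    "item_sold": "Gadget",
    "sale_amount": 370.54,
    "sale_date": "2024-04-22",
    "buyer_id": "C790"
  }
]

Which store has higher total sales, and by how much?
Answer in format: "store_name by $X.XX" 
store_central by $491.28

Schema mapping: "total_sale" (store_central) = "sale_amount" (store_east) = sale amount

Total for store_central: 1838.45
Total for store_east: 1347.17

Difference: |1838.45 - 1347.17| = 491.28
store_central has higher sales by $491.28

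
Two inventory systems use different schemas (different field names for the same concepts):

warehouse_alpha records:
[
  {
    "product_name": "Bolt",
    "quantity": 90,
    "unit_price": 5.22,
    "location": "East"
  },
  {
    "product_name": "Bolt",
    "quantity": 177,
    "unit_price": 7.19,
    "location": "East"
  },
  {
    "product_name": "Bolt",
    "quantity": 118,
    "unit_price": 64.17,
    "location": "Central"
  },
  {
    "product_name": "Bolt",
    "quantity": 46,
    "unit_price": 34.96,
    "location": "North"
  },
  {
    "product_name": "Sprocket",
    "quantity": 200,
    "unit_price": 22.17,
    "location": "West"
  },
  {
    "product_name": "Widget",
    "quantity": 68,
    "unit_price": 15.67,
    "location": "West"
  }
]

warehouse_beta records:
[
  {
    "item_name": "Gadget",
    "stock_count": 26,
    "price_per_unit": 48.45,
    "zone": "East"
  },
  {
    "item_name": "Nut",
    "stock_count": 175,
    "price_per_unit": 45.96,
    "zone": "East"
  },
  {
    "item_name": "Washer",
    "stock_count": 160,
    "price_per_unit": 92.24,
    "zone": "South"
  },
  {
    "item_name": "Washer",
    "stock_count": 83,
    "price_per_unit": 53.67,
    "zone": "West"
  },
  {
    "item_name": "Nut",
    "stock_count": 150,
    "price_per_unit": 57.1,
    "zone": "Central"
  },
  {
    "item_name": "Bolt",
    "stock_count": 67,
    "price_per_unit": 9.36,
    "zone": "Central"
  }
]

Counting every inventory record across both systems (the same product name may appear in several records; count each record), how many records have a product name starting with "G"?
1

Schema mapping: "product_name" (warehouse_alpha) = "item_name" (warehouse_beta) = product name

Records with product name starting with "G" in warehouse_alpha: 0
Records with product name starting with "G" in warehouse_beta: 1

Total: 0 + 1 = 1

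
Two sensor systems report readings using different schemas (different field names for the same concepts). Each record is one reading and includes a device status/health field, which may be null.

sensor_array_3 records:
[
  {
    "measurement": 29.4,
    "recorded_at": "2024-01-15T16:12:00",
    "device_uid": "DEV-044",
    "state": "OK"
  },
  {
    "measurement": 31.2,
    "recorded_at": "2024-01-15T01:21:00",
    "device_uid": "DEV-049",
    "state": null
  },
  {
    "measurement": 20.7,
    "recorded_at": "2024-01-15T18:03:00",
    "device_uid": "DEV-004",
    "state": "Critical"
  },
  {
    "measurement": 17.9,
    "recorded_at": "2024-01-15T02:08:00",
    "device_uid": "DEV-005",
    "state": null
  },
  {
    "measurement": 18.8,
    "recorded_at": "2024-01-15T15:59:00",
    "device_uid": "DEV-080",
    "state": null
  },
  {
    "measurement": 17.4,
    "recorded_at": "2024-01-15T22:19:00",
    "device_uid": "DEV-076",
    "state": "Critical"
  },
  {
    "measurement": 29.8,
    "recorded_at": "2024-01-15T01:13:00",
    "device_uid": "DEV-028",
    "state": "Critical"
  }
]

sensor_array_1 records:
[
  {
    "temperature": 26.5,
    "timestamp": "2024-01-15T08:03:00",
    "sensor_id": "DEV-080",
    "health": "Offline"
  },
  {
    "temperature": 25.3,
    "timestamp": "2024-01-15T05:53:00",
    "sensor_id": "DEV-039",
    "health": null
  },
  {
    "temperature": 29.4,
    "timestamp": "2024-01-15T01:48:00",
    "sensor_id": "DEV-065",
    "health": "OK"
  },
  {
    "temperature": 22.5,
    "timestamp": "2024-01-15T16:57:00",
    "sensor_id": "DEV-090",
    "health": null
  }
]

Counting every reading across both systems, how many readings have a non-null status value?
6

Schema mapping: "state" (sensor_array_3) = "health" (sensor_array_1) = status

Non-null in sensor_array_3: 4
Non-null in sensor_array_1: 2

Total non-null: 4 + 2 = 6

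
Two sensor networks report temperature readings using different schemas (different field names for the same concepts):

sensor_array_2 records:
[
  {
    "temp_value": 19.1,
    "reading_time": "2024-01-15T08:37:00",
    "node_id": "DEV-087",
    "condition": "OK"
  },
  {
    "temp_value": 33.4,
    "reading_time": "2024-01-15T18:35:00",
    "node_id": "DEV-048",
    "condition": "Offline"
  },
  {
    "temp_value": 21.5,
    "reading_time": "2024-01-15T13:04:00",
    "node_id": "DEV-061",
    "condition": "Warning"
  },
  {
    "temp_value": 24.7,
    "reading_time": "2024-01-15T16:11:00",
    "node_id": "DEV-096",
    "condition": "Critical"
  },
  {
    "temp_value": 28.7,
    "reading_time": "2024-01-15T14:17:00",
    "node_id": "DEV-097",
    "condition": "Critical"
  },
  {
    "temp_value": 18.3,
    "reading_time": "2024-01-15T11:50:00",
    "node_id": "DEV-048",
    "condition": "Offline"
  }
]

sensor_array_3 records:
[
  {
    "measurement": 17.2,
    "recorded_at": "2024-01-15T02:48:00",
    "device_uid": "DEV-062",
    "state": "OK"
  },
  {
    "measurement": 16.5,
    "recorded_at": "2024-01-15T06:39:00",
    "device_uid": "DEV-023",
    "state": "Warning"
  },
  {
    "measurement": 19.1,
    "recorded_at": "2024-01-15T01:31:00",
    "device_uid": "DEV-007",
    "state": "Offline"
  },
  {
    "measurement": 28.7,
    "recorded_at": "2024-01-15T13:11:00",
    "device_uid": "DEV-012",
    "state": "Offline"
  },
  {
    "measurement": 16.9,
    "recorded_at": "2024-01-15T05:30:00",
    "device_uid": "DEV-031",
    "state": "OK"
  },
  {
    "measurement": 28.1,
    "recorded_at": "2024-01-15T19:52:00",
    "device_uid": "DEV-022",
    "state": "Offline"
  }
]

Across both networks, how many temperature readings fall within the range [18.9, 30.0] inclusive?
7

Schema mapping: "temp_value" (sensor_array_2) = "measurement" (sensor_array_3) = temperature

Readings in [18.9, 30.0] from sensor_array_2: 4
Readings in [18.9, 30.0] from sensor_array_3: 3

Total count: 4 + 3 = 7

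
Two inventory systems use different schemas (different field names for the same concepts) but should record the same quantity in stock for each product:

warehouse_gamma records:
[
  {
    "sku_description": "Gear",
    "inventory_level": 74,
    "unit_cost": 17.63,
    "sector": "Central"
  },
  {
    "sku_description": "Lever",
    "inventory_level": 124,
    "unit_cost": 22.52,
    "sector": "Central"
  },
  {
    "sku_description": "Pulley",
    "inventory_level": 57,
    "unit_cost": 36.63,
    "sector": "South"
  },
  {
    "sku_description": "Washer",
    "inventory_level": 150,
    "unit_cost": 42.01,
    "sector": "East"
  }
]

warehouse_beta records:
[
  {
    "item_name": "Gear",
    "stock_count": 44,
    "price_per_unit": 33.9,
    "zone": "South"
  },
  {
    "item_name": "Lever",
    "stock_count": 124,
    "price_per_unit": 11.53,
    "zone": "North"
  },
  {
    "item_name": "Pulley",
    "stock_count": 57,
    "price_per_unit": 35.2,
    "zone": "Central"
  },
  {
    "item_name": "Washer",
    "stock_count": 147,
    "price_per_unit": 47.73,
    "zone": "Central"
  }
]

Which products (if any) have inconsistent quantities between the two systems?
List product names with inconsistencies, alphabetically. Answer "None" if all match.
Gear, Washer

Schema mappings:
- "sku_description" (warehouse_gamma) = "item_name" (warehouse_beta) = product name
- "inventory_level" (warehouse_gamma) = "stock_count" (warehouse_beta) = quantity

Comparison:
  Gear: 74 vs 44 - MISMATCH
  Lever: 124 vs 124 - MATCH
  Pulley: 57 vs 57 - MATCH
  Washer: 150 vs 147 - MISMATCH

Products with inconsistencies: Gear, Washer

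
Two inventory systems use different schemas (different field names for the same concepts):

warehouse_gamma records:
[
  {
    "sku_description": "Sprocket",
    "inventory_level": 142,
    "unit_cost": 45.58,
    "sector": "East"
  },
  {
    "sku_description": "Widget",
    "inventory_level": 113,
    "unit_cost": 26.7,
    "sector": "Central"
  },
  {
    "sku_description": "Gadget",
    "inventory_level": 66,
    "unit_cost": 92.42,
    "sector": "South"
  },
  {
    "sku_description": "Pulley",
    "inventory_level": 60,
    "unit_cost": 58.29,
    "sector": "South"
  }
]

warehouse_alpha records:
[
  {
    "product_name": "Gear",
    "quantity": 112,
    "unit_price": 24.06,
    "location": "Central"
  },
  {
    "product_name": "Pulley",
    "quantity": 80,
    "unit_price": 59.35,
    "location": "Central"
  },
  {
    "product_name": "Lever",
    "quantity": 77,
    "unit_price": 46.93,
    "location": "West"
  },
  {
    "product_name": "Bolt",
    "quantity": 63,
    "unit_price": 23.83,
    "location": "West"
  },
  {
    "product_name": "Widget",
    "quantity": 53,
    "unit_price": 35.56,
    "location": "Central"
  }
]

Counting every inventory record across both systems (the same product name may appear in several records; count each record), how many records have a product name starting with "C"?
0

Schema mapping: "sku_description" (warehouse_gamma) = "product_name" (warehouse_alpha) = product name

Records with product name starting with "C" in warehouse_gamma: 0
Records with product name starting with "C" in warehouse_alpha: 0

Total: 0 + 0 = 0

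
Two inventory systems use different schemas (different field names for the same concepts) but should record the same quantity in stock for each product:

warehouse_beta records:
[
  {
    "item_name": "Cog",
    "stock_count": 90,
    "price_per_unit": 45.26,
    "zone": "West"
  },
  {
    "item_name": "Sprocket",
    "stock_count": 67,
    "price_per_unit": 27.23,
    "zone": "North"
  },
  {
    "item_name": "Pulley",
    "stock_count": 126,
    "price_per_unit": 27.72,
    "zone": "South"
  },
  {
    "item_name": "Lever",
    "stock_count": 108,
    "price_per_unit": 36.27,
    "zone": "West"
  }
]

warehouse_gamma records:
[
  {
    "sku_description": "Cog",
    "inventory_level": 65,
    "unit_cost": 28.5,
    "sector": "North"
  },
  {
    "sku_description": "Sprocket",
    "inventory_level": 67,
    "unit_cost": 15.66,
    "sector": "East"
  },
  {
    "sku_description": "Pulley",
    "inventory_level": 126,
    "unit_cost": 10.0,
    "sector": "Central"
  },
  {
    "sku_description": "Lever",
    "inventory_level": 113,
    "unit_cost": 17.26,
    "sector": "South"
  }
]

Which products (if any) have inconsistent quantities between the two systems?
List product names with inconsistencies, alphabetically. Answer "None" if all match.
Cog, Lever

Schema mappings:
- "item_name" (warehouse_beta) = "sku_description" (warehouse_gamma) = product name
- "stock_count" (warehouse_beta) = "inventory_level" (warehouse_gamma) = quantity

Comparison:
  Cog: 90 vs 65 - MISMATCH
  Sprocket: 67 vs 67 - MATCH
  Pulley: 126 vs 126 - MATCH
  Lever: 108 vs 113 - MISMATCH

Products with inconsistencies: Cog, Lever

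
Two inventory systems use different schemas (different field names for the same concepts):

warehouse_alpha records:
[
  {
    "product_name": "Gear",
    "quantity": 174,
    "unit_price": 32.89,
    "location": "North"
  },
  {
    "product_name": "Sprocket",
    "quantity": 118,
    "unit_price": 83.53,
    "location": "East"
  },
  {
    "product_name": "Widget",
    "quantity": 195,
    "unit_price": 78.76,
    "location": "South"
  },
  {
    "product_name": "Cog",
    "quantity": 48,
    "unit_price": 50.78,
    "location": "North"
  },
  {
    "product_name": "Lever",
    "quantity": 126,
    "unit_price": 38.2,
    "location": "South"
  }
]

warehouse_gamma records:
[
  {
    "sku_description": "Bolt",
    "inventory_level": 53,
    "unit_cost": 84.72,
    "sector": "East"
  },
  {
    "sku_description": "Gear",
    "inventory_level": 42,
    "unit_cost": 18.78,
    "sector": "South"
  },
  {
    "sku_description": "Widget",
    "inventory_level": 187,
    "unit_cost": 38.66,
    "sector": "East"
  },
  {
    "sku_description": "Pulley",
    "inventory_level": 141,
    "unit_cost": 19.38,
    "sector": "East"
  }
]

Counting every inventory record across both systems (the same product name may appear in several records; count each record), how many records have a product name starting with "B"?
1

Schema mapping: "product_name" (warehouse_alpha) = "sku_description" (warehouse_gamma) = product name

Records with product name starting with "B" in warehouse_alpha: 0
Records with product name starting with "B" in warehouse_gamma: 1

Total: 0 + 1 = 1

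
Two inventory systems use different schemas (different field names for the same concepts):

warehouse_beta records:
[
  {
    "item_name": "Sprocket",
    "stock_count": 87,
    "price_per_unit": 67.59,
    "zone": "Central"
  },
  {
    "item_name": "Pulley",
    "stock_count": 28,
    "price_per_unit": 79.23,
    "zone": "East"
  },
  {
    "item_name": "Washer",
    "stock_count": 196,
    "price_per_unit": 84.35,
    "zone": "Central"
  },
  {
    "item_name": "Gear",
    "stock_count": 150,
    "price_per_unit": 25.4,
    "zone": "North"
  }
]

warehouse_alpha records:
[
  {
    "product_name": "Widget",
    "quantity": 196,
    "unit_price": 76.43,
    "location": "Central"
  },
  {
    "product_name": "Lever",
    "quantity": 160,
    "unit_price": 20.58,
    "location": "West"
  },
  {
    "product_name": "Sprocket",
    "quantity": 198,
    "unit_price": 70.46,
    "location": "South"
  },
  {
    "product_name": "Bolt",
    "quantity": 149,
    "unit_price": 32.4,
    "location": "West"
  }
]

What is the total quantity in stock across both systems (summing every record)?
1164

To reconcile these schemas, identify the field holding the quantity in stock in each system:
1. In warehouse_beta it is "stock_count"
2. In warehouse_alpha it is "quantity"

From warehouse_beta: 87 + 28 + 196 + 150 = 461
From warehouse_alpha: 196 + 160 + 198 + 149 = 703

Total: 461 + 703 = 1164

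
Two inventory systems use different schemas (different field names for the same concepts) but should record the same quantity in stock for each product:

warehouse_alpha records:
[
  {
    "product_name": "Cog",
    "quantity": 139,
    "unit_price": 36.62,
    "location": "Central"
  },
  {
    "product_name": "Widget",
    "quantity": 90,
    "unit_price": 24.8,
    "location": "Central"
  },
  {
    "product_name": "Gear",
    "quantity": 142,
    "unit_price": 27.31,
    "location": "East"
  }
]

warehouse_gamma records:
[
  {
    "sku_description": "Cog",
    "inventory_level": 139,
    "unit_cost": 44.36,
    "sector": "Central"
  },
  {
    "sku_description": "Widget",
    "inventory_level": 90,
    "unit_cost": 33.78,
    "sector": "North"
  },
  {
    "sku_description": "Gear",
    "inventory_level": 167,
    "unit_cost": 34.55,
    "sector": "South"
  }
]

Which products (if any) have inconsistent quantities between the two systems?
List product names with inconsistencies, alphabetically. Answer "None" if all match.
Gear

Schema mappings:
- "product_name" (warehouse_alpha) = "sku_description" (warehouse_gamma) = product name
- "quantity" (warehouse_alpha) = "inventory_level" (warehouse_gamma) = quantity

Comparison:
  Cog: 139 vs 139 - MATCH
  Widget: 90 vs 90 - MATCH
  Gear: 142 vs 167 - MISMATCH

Products with inconsistencies: Gear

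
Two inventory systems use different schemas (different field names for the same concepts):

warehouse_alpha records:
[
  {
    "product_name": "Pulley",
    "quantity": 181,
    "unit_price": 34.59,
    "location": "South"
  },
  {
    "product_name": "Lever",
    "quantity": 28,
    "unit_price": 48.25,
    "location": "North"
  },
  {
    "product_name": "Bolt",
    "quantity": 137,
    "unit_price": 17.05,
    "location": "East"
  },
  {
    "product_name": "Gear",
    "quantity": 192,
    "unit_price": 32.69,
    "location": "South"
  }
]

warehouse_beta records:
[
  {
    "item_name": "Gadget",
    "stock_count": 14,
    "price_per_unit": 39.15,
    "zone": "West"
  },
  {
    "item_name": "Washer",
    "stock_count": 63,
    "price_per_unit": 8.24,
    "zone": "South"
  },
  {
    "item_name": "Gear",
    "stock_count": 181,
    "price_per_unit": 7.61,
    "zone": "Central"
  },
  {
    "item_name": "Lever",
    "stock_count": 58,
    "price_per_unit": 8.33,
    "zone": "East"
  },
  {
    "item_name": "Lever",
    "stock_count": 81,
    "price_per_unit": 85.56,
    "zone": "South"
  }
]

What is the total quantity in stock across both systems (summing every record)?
935

To reconcile these schemas, identify the field holding the quantity in stock in each system:
1. In warehouse_alpha it is "quantity"
2. In warehouse_beta it is "stock_count"

From warehouse_alpha: 181 + 28 + 137 + 192 = 538
From warehouse_beta: 14 + 63 + 181 + 58 + 81 = 397

Total: 538 + 397 = 935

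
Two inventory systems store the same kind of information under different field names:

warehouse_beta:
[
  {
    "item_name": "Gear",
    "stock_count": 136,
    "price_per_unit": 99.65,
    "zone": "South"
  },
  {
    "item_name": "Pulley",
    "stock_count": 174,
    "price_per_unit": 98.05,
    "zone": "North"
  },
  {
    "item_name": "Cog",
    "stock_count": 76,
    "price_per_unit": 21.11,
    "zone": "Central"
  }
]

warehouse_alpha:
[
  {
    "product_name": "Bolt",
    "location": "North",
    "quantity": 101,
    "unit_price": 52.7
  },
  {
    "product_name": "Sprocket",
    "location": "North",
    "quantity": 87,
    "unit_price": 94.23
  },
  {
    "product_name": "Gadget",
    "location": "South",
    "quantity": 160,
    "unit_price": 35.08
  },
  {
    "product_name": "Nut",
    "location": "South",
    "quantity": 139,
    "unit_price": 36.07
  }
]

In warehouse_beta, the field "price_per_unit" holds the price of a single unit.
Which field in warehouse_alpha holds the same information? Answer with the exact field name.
unit_price

In warehouse_beta, "price_per_unit" holds the price of a single unit.
The fields in warehouse_alpha are: "product_name", "location", "quantity", "unit_price".
"unit_price" is the match: the name refers to the same concept and its values are decimal currency amounts (e.g. 52.7, 94.23).
The other fields ("product_name", "location", "quantity") hold different kinds of data.

So "price_per_unit" in warehouse_beta corresponds to "unit_price" in warehouse_alpha.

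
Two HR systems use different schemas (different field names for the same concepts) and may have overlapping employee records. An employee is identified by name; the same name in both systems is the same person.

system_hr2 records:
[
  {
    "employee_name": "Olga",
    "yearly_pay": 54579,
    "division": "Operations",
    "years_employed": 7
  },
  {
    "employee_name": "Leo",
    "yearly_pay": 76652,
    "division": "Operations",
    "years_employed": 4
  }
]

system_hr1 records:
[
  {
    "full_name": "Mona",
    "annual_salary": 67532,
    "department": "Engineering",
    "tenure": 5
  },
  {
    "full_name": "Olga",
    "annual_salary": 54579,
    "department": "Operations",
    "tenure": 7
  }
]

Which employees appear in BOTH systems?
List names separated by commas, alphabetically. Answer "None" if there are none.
Olga

Schema mapping: "employee_name" (system_hr2) = "full_name" (system_hr1) = employee name

Names in system_hr2: ['Leo', 'Olga']
Names in system_hr1: ['Mona', 'Olga']

Intersection: ['Olga']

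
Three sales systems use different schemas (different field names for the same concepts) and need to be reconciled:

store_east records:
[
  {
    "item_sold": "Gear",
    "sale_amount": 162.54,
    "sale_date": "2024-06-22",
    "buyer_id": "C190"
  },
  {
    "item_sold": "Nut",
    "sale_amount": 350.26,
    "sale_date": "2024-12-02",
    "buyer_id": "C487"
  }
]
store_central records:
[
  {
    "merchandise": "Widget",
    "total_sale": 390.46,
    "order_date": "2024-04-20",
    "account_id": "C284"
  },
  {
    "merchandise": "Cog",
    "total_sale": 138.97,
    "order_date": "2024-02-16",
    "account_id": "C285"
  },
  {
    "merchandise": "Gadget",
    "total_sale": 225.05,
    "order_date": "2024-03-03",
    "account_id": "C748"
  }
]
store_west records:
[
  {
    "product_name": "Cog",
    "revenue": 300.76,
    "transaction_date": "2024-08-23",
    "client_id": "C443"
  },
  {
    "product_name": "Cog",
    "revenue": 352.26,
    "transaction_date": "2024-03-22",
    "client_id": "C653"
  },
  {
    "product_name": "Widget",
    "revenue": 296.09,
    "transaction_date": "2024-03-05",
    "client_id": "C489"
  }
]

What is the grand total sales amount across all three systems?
2216.39

Schema reconciliation - all amount fields map to sale amount:

store_east (sale_amount): 512.8
store_central (total_sale): 754.48
store_west (revenue): 949.11

Grand total: 2216.39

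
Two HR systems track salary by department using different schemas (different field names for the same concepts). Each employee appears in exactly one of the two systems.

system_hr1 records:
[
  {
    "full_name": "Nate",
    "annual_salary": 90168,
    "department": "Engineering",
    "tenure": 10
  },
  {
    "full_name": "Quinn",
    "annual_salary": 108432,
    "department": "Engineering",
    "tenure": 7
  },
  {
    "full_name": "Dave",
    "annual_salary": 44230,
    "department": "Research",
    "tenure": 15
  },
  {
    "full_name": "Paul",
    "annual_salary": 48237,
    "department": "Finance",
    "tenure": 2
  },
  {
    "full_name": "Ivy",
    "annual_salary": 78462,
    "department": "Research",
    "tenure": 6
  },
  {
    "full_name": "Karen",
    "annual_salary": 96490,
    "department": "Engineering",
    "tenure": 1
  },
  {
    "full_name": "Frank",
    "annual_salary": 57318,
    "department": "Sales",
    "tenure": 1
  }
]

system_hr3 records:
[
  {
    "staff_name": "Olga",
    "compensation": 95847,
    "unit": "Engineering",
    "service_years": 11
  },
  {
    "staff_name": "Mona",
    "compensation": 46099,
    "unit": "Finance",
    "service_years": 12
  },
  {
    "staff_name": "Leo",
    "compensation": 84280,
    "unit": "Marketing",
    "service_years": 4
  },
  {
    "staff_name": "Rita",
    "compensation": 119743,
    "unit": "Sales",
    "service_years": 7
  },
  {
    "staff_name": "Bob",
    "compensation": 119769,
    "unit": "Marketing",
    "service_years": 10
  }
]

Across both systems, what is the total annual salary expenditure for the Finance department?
94336

Schema mappings:
- "department" (system_hr1) = "unit" (system_hr3) = department
- "annual_salary" (system_hr1) = "compensation" (system_hr3) = salary

Finance salaries from system_hr1: 48237
Finance salaries from system_hr3: 46099

Total: 48237 + 46099 = 94336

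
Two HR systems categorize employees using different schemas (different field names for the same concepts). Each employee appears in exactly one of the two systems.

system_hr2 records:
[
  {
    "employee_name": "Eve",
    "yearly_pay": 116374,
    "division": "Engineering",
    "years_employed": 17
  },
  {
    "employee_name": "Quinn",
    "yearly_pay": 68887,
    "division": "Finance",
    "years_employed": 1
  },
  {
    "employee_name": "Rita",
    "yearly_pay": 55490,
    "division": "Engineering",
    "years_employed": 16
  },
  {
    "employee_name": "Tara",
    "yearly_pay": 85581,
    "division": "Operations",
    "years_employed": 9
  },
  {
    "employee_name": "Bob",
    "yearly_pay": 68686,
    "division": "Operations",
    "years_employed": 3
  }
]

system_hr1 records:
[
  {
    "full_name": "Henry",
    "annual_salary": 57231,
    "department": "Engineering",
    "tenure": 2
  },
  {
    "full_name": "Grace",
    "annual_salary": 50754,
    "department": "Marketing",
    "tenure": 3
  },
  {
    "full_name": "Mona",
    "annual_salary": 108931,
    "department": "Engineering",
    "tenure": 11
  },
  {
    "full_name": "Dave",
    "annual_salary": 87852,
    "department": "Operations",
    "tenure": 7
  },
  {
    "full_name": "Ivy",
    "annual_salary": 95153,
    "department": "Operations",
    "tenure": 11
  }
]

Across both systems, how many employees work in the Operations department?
4

Schema mapping: "division" (system_hr2) = "department" (system_hr1) = department

Operations employees in system_hr2: 2
Operations employees in system_hr1: 2

Total in Operations: 2 + 2 = 4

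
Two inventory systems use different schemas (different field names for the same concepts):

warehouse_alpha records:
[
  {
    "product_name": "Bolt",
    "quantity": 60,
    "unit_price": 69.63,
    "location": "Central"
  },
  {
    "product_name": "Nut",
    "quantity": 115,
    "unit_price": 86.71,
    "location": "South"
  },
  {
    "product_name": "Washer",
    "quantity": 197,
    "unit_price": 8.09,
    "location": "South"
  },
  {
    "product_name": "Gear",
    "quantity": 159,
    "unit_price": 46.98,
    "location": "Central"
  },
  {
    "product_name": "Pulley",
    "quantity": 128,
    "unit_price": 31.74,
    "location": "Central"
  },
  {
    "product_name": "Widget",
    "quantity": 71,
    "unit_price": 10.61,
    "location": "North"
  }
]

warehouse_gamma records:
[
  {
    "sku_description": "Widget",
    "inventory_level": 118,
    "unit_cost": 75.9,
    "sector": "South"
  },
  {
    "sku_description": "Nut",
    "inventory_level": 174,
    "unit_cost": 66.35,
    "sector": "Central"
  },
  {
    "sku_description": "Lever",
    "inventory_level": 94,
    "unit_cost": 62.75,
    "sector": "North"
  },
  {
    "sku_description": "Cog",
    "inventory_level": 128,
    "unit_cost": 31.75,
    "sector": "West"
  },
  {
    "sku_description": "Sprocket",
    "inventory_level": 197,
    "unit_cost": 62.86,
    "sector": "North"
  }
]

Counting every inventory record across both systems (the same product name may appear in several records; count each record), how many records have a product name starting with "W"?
3

Schema mapping: "product_name" (warehouse_alpha) = "sku_description" (warehouse_gamma) = product name

Records with product name starting with "W" in warehouse_alpha: 2
Records with product name starting with "W" in warehouse_gamma: 1

Total: 2 + 1 = 3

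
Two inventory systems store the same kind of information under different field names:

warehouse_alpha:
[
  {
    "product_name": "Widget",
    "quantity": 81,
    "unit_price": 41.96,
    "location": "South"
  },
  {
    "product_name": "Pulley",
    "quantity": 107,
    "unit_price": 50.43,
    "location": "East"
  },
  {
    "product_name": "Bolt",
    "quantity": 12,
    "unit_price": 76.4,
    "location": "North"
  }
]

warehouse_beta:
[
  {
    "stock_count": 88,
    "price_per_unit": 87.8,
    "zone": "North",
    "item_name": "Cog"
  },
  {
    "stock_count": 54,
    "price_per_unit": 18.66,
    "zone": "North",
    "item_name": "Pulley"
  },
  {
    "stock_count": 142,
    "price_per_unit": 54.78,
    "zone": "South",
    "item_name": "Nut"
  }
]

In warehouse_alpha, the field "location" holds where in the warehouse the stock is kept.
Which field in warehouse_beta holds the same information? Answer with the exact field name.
zone

In warehouse_alpha, "location" holds where in the warehouse the stock is kept.
The fields in warehouse_beta are: "stock_count", "price_per_unit", "zone", "item_name".
"zone" is the match: the name refers to the same concept and its values are area labels (e.g. 'North', 'South').
The other fields ("stock_count", "price_per_unit", "item_name") hold different kinds of data.

So "location" in warehouse_alpha corresponds to "zone" in warehouse_beta.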